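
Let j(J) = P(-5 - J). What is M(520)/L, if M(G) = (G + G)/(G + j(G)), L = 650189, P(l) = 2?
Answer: 520/169699329 ≈ 3.0642e-6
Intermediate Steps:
j(J) = 2
M(G) = 2*G/(2 + G) (M(G) = (G + G)/(G + 2) = (2*G)/(2 + G) = 2*G/(2 + G))
M(520)/L = (2*520/(2 + 520))/650189 = (2*520/522)*(1/650189) = (2*520*(1/522))*(1/650189) = (520/261)*(1/650189) = 520/169699329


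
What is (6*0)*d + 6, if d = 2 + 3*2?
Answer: 6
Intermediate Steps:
d = 8 (d = 2 + 6 = 8)
(6*0)*d + 6 = (6*0)*8 + 6 = 0*8 + 6 = 0 + 6 = 6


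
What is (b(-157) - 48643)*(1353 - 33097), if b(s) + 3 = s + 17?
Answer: 1548662784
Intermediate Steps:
b(s) = 14 + s (b(s) = -3 + (s + 17) = -3 + (17 + s) = 14 + s)
(b(-157) - 48643)*(1353 - 33097) = ((14 - 157) - 48643)*(1353 - 33097) = (-143 - 48643)*(-31744) = -48786*(-31744) = 1548662784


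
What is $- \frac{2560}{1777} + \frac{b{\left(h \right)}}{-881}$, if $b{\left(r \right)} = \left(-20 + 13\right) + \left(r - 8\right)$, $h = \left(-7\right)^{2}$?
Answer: $- \frac{2315778}{1565537} \approx -1.4792$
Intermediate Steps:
$h = 49$
$b{\left(r \right)} = -15 + r$ ($b{\left(r \right)} = -7 + \left(r - 8\right) = -7 + \left(-8 + r\right) = -15 + r$)
$- \frac{2560}{1777} + \frac{b{\left(h \right)}}{-881} = - \frac{2560}{1777} + \frac{-15 + 49}{-881} = \left(-2560\right) \frac{1}{1777} + 34 \left(- \frac{1}{881}\right) = - \frac{2560}{1777} - \frac{34}{881} = - \frac{2315778}{1565537}$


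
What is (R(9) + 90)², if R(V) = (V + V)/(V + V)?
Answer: 8281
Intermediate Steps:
R(V) = 1 (R(V) = (2*V)/((2*V)) = (2*V)*(1/(2*V)) = 1)
(R(9) + 90)² = (1 + 90)² = 91² = 8281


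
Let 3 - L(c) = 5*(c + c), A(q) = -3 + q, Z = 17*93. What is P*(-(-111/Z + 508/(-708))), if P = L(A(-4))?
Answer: 5363894/93279 ≈ 57.504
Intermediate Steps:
Z = 1581
L(c) = 3 - 10*c (L(c) = 3 - 5*(c + c) = 3 - 5*2*c = 3 - 10*c)
P = 73 (P = 3 - 10*(-3 - 4) = 3 - 10*(-7) = 3 + 70 = 73)
P*(-(-111/Z + 508/(-708))) = 73*(-(-111/1581 + 508/(-708))) = 73*(-(-111*1/1581 + 508*(-1/708))) = 73*(-(-37/527 - 127/177)) = 73*(-1*(-73478/93279)) = 73*(73478/93279) = 5363894/93279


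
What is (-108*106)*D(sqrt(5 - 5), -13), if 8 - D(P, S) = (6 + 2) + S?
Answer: -148824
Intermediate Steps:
D(P, S) = -S (D(P, S) = 8 - ((6 + 2) + S) = 8 - (8 + S) = 8 + (-8 - S) = -S)
(-108*106)*D(sqrt(5 - 5), -13) = (-108*106)*(-1*(-13)) = -11448*13 = -148824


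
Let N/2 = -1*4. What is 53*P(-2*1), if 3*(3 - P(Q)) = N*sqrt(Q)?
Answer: 159 + 424*I*sqrt(2)/3 ≈ 159.0 + 199.88*I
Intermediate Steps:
N = -8 (N = 2*(-1*4) = 2*(-4) = -8)
P(Q) = 3 + 8*sqrt(Q)/3 (P(Q) = 3 - (-8)*sqrt(Q)/3 = 3 + 8*sqrt(Q)/3)
53*P(-2*1) = 53*(3 + 8*sqrt(-2*1)/3) = 53*(3 + 8*sqrt(-2)/3) = 53*(3 + 8*(I*sqrt(2))/3) = 53*(3 + 8*I*sqrt(2)/3) = 159 + 424*I*sqrt(2)/3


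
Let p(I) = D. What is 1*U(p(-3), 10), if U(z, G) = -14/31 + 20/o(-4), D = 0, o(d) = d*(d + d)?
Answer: 43/248 ≈ 0.17339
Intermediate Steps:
o(d) = 2*d² (o(d) = d*(2*d) = 2*d²)
p(I) = 0
U(z, G) = 43/248 (U(z, G) = -14/31 + 20/((2*(-4)²)) = -14*1/31 + 20/((2*16)) = -14/31 + 20/32 = -14/31 + 20*(1/32) = -14/31 + 5/8 = 43/248)
1*U(p(-3), 10) = 1*(43/248) = 43/248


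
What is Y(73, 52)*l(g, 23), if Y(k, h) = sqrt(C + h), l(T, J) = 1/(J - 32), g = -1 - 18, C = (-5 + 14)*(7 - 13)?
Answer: -I*sqrt(2)/9 ≈ -0.15713*I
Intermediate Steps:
C = -54 (C = 9*(-6) = -54)
g = -19
l(T, J) = 1/(-32 + J)
Y(k, h) = sqrt(-54 + h)
Y(73, 52)*l(g, 23) = sqrt(-54 + 52)/(-32 + 23) = sqrt(-2)/(-9) = (I*sqrt(2))*(-1/9) = -I*sqrt(2)/9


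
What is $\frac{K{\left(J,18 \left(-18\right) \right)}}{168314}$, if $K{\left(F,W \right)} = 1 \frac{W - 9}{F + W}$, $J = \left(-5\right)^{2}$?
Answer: $\frac{333}{50325886} \approx 6.6169 \cdot 10^{-6}$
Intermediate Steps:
$J = 25$
$K{\left(F,W \right)} = \frac{-9 + W}{F + W}$ ($K{\left(F,W \right)} = 1 \frac{-9 + W}{F + W} = \frac{-9 + W}{F + W}$)
$\frac{K{\left(J,18 \left(-18\right) \right)}}{168314} = \frac{\frac{1}{25 + 18 \left(-18\right)} \left(-9 + 18 \left(-18\right)\right)}{168314} = \frac{-9 - 324}{25 - 324} \cdot \frac{1}{168314} = \frac{1}{-299} \left(-333\right) \frac{1}{168314} = \left(- \frac{1}{299}\right) \left(-333\right) \frac{1}{168314} = \frac{333}{299} \cdot \frac{1}{168314} = \frac{333}{50325886}$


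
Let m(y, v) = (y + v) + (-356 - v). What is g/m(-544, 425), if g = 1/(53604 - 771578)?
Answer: 1/646176600 ≈ 1.5476e-9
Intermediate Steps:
m(y, v) = -356 + y (m(y, v) = (v + y) + (-356 - v) = -356 + y)
g = -1/717974 (g = 1/(-717974) = -1/717974 ≈ -1.3928e-6)
g/m(-544, 425) = -1/(717974*(-356 - 544)) = -1/717974/(-900) = -1/717974*(-1/900) = 1/646176600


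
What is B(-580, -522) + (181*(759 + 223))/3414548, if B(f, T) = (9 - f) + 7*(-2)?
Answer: 981771421/1707274 ≈ 575.05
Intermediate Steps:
B(f, T) = -5 - f (B(f, T) = (9 - f) - 14 = -5 - f)
B(-580, -522) + (181*(759 + 223))/3414548 = (-5 - 1*(-580)) + (181*(759 + 223))/3414548 = (-5 + 580) + (181*982)*(1/3414548) = 575 + 177742*(1/3414548) = 575 + 88871/1707274 = 981771421/1707274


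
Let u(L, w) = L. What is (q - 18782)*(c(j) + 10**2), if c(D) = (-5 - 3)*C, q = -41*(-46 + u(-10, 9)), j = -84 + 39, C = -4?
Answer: -2176152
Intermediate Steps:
j = -45
q = 2296 (q = -41*(-46 - 10) = -41*(-56) = 2296)
c(D) = 32 (c(D) = (-5 - 3)*(-4) = -8*(-4) = 32)
(q - 18782)*(c(j) + 10**2) = (2296 - 18782)*(32 + 10**2) = -16486*(32 + 100) = -16486*132 = -2176152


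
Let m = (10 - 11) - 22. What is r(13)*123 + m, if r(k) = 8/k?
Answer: 685/13 ≈ 52.692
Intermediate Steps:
m = -23 (m = -1 - 22 = -23)
r(13)*123 + m = (8/13)*123 - 23 = 984/13 - 23 = 685/13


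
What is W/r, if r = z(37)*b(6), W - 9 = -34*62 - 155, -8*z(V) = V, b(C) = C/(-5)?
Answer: -45080/111 ≈ -406.13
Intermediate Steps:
b(C) = -C/5 (b(C) = C*(-⅕) = -C/5)
z(V) = -V/8
W = -2254 (W = 9 + (-34*62 - 155) = 9 + (-2108 - 155) = 9 - 2263 = -2254)
r = 111/20 (r = (-⅛*37)*(-⅕*6) = -37/8*(-6/5) = 111/20 ≈ 5.5500)
W/r = -2254/111/20 = -2254*20/111 = -45080/111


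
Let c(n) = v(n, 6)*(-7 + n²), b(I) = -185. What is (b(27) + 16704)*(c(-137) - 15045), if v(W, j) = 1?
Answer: 61401123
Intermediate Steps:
c(n) = -7 + n² (c(n) = 1*(-7 + n²) = -7 + n²)
(b(27) + 16704)*(c(-137) - 15045) = (-185 + 16704)*((-7 + (-137)²) - 15045) = 16519*((-7 + 18769) - 15045) = 16519*(18762 - 15045) = 16519*3717 = 61401123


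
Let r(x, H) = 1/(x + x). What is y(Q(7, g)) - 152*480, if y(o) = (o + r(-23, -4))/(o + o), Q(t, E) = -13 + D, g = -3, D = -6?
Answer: -127533205/1748 ≈ -72960.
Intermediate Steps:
r(x, H) = 1/(2*x)
Q(t, E) = -19 (Q(t, E) = -13 - 6 = -19)
y(o) = (-1/46 + o)/(2*o) (y(o) = (o + (½)/(-23))/(o + o) = (o + (½)*(-1/23))/((2*o)) = (o - 1/46)*(1/(2*o)) = (-1/46 + o)*(1/(2*o)) = (-1/46 + o)/(2*o))
y(Q(7, g)) - 152*480 = (1/92)*(-1 + 46*(-19))/(-19) - 152*480 = (1/92)*(-1/19)*(-1 - 874) - 72960 = (1/92)*(-1/19)*(-875) - 72960 = 875/1748 - 72960 = -127533205/1748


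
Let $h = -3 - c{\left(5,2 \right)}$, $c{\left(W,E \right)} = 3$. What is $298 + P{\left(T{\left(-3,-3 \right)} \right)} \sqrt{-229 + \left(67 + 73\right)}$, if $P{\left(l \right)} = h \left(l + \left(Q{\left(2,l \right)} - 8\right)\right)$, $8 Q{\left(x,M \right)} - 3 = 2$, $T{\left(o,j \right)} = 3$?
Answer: $298 + \frac{105 i \sqrt{89}}{4} \approx 298.0 + 247.64 i$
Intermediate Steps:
$Q{\left(x,M \right)} = \frac{5}{8}$ ($Q{\left(x,M \right)} = \frac{3}{8} + \frac{1}{8} \cdot 2 = \frac{3}{8} + \frac{1}{4} = \frac{5}{8}$)
$h = -6$ ($h = -3 - 3 = -6$)
$P{\left(l \right)} = \frac{177}{4} - 6 l$ ($P{\left(l \right)} = - 6 \left(l + \left(\frac{5}{8} - 8\right)\right) = - 6 \left(l - \frac{59}{8}\right) = - 6 \left(- \frac{59}{8} + l\right) = \frac{177}{4} - 6 l$)
$298 + P{\left(T{\left(-3,-3 \right)} \right)} \sqrt{-229 + \left(67 + 73\right)} = 298 + \left(\frac{177}{4} - 18\right) \sqrt{-229 + \left(67 + 73\right)} = 298 + \left(\frac{177}{4} - 18\right) \sqrt{-229 + 140} = 298 + \frac{105 \sqrt{-89}}{4} = 298 + \frac{105 i \sqrt{89}}{4}$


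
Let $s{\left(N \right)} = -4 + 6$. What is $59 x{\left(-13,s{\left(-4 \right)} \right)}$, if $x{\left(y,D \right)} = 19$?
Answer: $1121$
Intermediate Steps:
$s{\left(N \right)} = 2$
$59 x{\left(-13,s{\left(-4 \right)} \right)} = 59 \cdot 19 = 1121$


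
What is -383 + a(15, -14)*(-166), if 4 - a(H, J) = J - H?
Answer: -5861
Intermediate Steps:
a(H, J) = 4 + H - J (a(H, J) = 4 - (J - H) = 4 + (H - J) = 4 + H - J)
-383 + a(15, -14)*(-166) = -383 + (4 + 15 - 1*(-14))*(-166) = -383 + (4 + 15 + 14)*(-166) = -383 + 33*(-166) = -383 - 5478 = -5861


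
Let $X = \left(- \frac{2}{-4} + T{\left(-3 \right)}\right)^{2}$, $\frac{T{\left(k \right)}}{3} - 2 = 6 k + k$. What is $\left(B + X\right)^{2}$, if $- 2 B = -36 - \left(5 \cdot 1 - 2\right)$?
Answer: $\frac{165045409}{16} \approx 1.0315 \cdot 10^{7}$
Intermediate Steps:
$T{\left(k \right)} = 6 + 21 k$ ($T{\left(k \right)} = 6 + 3 \left(6 k + k\right) = 6 + 3 \cdot 7 k = 6 + 21 k$)
$X = \frac{12769}{4}$ ($X = \left(- \frac{2}{-4} + \left(6 + 21 \left(-3\right)\right)\right)^{2} = \left(\left(-2\right) \left(- \frac{1}{4}\right) + \left(6 - 63\right)\right)^{2} = \left(\frac{1}{2} - 57\right)^{2} = \left(- \frac{113}{2}\right)^{2} = \frac{12769}{4} \approx 3192.3$)
$B = \frac{39}{2}$ ($B = - \frac{-36 - \left(5 \cdot 1 - 2\right)}{2} = - \frac{-36 - \left(5 - 2\right)}{2} = - \frac{-36 - 3}{2} = \left(- \frac{1}{2}\right) \left(-39\right) = \frac{39}{2} \approx 19.5$)
$\left(B + X\right)^{2} = \left(\frac{39}{2} + \frac{12769}{4}\right)^{2} = \left(\frac{12847}{4}\right)^{2} = \frac{165045409}{16}$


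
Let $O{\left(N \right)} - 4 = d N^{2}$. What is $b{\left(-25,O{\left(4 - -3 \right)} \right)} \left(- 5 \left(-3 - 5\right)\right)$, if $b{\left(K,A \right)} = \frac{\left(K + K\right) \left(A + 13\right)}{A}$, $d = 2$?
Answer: $- \frac{115000}{51} \approx -2254.9$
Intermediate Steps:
$O{\left(N \right)} = 4 + 2 N^{2}$
$b{\left(K,A \right)} = \frac{2 K \left(13 + A\right)}{A}$
$b{\left(-25,O{\left(4 - -3 \right)} \right)} \left(- 5 \left(-3 - 5\right)\right) = 2 \left(-25\right) \frac{1}{4 + 2 \left(4 - -3\right)^{2}} \left(13 + \left(4 + 2 \left(4 - -3\right)^{2}\right)\right) \left(- 5 \left(-3 - 5\right)\right) = 2 \left(-25\right) \frac{1}{4 + 2 \left(4 + 3\right)^{2}} \left(13 + \left(4 + 2 \left(4 + 3\right)^{2}\right)\right) \left(\left(-5\right) \left(-8\right)\right) = 2 \left(-25\right) \frac{1}{4 + 2 \cdot 7^{2}} \left(13 + \left(4 + 2 \cdot 7^{2}\right)\right) 40 = 2 \left(-25\right) \frac{1}{4 + 2 \cdot 49} \left(13 + \left(4 + 2 \cdot 49\right)\right) 40 = 2 \left(-25\right) \frac{1}{4 + 98} \left(13 + \left(4 + 98\right)\right) 40 = 2 \left(-25\right) \frac{1}{102} \left(13 + 102\right) 40 = 2 \left(-25\right) \frac{1}{102} \cdot 115 \cdot 40 = \left(- \frac{2875}{51}\right) 40 = - \frac{115000}{51}$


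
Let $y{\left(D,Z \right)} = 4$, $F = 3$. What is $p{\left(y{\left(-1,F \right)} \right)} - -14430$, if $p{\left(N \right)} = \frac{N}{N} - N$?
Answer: $14427$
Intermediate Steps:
$p{\left(N \right)} = 1 - N$
$p{\left(y{\left(-1,F \right)} \right)} - -14430 = \left(1 - 4\right) - -14430 = \left(1 - 4\right) + 14430 = -3 + 14430 = 14427$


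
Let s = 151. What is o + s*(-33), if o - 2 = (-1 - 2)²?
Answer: -4972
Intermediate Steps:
o = 11 (o = 2 + (-1 - 2)² = 2 + (-3)² = 2 + 9 = 11)
o + s*(-33) = 11 + 151*(-33) = 11 - 4983 = -4972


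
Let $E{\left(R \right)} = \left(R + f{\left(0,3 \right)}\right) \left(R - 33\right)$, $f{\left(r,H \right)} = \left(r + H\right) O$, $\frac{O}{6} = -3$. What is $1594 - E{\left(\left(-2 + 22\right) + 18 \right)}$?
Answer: $1674$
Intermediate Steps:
$O = -18$ ($O = 6 \left(-3\right) = -18$)
$f{\left(r,H \right)} = - 18 H - 18 r$ ($f{\left(r,H \right)} = \left(r + H\right) \left(-18\right) = \left(H + r\right) \left(-18\right) = - 18 H - 18 r$)
$E{\left(R \right)} = \left(-54 + R\right) \left(-33 + R\right)$ ($E{\left(R \right)} = \left(R - 54\right) \left(R - 33\right) = \left(R + \left(-54 + 0\right)\right) \left(-33 + R\right) = \left(R - 54\right) \left(-33 + R\right) = \left(-54 + R\right) \left(-33 + R\right)$)
$1594 - E{\left(\left(-2 + 22\right) + 18 \right)} = 1594 - \left(1782 + \left(\left(-2 + 22\right) + 18\right)^{2} - 87 \left(\left(-2 + 22\right) + 18\right)\right) = 1594 - \left(1782 + \left(20 + 18\right)^{2} - 87 \left(20 + 18\right)\right) = 1594 - \left(1782 + 38^{2} - 3306\right) = 1594 - \left(1782 + 1444 - 3306\right) = 1594 - -80 = 1594 + 80 = 1674$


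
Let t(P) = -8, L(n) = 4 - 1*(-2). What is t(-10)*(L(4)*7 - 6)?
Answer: -288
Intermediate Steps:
L(n) = 6 (L(n) = 4 + 2 = 6)
t(-10)*(L(4)*7 - 6) = -8*(6*7 - 6) = -8*(42 - 6) = -8*36 = -288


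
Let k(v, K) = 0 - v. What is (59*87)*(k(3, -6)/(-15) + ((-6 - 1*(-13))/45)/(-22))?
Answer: 326801/330 ≈ 990.31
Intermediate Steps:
k(v, K) = -v
(59*87)*(k(3, -6)/(-15) + ((-6 - 1*(-13))/45)/(-22)) = (59*87)*(-1*3/(-15) + ((-6 - 1*(-13))/45)/(-22)) = 5133*(-3*(-1/15) + ((-6 + 13)*(1/45))*(-1/22)) = 5133*(⅕ + (7*(1/45))*(-1/22)) = 5133*(⅕ + (7/45)*(-1/22)) = 5133*(⅕ - 7/990) = 5133*(191/990) = 326801/330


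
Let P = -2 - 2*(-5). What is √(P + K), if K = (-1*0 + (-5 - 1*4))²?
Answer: √89 ≈ 9.4340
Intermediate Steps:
P = 8 (P = -2 + 10 = 8)
K = 81 (K = (0 + (-5 - 4))² = (0 - 9)² = (-9)² = 81)
√(P + K) = √(8 + 81) = √89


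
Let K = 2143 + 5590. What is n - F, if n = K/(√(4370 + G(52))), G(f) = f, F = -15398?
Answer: 15398 + 703*√4422/402 ≈ 15514.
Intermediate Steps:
K = 7733
n = 703*√4422/402 (n = 7733/(√(4370 + 52)) = 7733/(√4422) = 7733*(√4422/4422) = 703*√4422/402 ≈ 116.29)
n - F = 703*√4422/402 - 1*(-15398) = 703*√4422/402 + 15398 = 15398 + 703*√4422/402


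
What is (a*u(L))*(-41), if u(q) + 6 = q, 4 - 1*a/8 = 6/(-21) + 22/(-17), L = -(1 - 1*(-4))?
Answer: 2395712/119 ≈ 20132.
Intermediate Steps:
L = -5 (L = -(1 + 4) = -1*5 = -5)
a = 5312/119 (a = 32 - 8*(6/(-21) + 22/(-17)) = 32 - 8*(6*(-1/21) + 22*(-1/17)) = 32 - 8*(-2/7 - 22/17) = 32 - 8*(-188/119) = 32 + 1504/119 = 5312/119 ≈ 44.639)
u(q) = -6 + q
(a*u(L))*(-41) = (5312*(-6 - 5)/119)*(-41) = ((5312/119)*(-11))*(-41) = -58432/119*(-41) = 2395712/119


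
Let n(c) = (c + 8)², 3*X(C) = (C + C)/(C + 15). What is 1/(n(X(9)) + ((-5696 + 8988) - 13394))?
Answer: -16/160543 ≈ -9.9662e-5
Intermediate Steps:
X(C) = 2*C/(3*(15 + C)) (X(C) = ((C + C)/(C + 15))/3 = ((2*C)/(15 + C))/3 = (2*C/(15 + C))/3 = 2*C/(3*(15 + C)))
n(c) = (8 + c)²
1/(n(X(9)) + ((-5696 + 8988) - 13394)) = 1/((8 + (⅔)*9/(15 + 9))² + ((-5696 + 8988) - 13394)) = 1/((8 + (⅔)*9/24)² + (3292 - 13394)) = 1/((8 + (⅔)*9*(1/24))² - 10102) = 1/((8 + ¼)² - 10102) = 1/((33/4)² - 10102) = 1/(1089/16 - 10102) = 1/(-160543/16) = -16/160543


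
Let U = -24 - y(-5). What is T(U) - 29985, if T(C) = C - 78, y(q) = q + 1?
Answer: -30083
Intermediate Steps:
y(q) = 1 + q
U = -20 (U = -24 - (1 - 5) = -24 - 1*(-4) = -24 + 4 = -20)
T(C) = -78 + C
T(U) - 29985 = (-78 - 20) - 29985 = -98 - 29985 = -30083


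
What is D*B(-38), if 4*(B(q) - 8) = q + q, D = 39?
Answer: -429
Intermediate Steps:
B(q) = 8 + q/2 (B(q) = 8 + (q + q)/4 = 8 + (2*q)/4 = 8 + q/2)
D*B(-38) = 39*(8 + (½)*(-38)) = 39*(8 - 19) = 39*(-11) = -429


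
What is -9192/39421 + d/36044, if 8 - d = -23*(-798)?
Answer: -527267057/710445262 ≈ -0.74216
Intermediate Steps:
d = -18346 (d = 8 - (-23)*(-798) = 8 - 1*18354 = 8 - 18354 = -18346)
-9192/39421 + d/36044 = -9192/39421 - 18346/36044 = -9192*1/39421 - 18346*1/36044 = -9192/39421 - 9173/18022 = -527267057/710445262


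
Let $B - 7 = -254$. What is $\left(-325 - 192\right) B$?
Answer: $127699$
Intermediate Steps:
$B = -247$ ($B = 7 - 254 = -247$)
$\left(-325 - 192\right) B = \left(-325 - 192\right) \left(-247\right) = \left(-517\right) \left(-247\right) = 127699$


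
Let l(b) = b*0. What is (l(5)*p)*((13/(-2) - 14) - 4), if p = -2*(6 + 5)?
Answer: 0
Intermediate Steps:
l(b) = 0
p = -22 (p = -2*11 = -22)
(l(5)*p)*((13/(-2) - 14) - 4) = (0*(-22))*((13/(-2) - 14) - 4) = 0*((13*(-½) - 14) - 4) = 0*((-13/2 - 14) - 4) = 0*(-41/2 - 4) = 0*(-49/2) = 0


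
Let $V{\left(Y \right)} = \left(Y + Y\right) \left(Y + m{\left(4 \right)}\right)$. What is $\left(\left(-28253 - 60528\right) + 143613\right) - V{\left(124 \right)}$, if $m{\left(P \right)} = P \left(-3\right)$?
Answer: $27056$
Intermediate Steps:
$m{\left(P \right)} = - 3 P$
$V{\left(Y \right)} = 2 Y \left(-12 + Y\right)$ ($V{\left(Y \right)} = \left(Y + Y\right) \left(Y - 12\right) = 2 Y \left(Y - 12\right) = 2 Y \left(-12 + Y\right)$)
$\left(\left(-28253 - 60528\right) + 143613\right) - V{\left(124 \right)} = \left(\left(-28253 - 60528\right) + 143613\right) - 2 \cdot 124 \left(-12 + 124\right) = \left(-88781 + 143613\right) - 2 \cdot 124 \cdot 112 = 54832 - 27776 = 27056$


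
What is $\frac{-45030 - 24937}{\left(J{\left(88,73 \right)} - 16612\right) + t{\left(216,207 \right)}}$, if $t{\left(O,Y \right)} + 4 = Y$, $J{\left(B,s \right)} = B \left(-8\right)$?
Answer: $\frac{69967}{17113} \approx 4.0885$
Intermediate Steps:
$J{\left(B,s \right)} = - 8 B$
$t{\left(O,Y \right)} = -4 + Y$
$\frac{-45030 - 24937}{\left(J{\left(88,73 \right)} - 16612\right) + t{\left(216,207 \right)}} = \frac{-45030 - 24937}{\left(\left(-8\right) 88 - 16612\right) + \left(-4 + 207\right)} = - \frac{69967}{\left(-704 - 16612\right) + 203} = - \frac{69967}{-17316 + 203} = - \frac{69967}{-17113} = \left(-69967\right) \left(- \frac{1}{17113}\right) = \frac{69967}{17113}$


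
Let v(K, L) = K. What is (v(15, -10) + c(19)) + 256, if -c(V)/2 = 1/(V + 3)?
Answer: 2980/11 ≈ 270.91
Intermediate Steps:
c(V) = -2/(3 + V) (c(V) = -2/(V + 3) = -2/(3 + V))
(v(15, -10) + c(19)) + 256 = (15 - 2/(3 + 19)) + 256 = (15 - 2/22) + 256 = (15 - 2*1/22) + 256 = (15 - 1/11) + 256 = 164/11 + 256 = 2980/11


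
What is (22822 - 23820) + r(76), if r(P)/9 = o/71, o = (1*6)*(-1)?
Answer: -70912/71 ≈ -998.76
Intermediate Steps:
o = -6 (o = 6*(-1) = -6)
r(P) = -54/71 (r(P) = 9*(-6/71) = -54/71)
(22822 - 23820) + r(76) = (22822 - 23820) - 54/71 = -998 - 54/71 = -70912/71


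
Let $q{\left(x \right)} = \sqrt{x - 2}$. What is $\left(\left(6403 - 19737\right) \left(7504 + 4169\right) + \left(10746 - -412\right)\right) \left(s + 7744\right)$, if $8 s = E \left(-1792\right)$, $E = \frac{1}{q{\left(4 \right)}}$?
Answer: $-1205250016256 + 17431301888 \sqrt{2} \approx -1.1806 \cdot 10^{12}$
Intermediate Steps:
$q{\left(x \right)} = \sqrt{-2 + x}$
$E = \frac{\sqrt{2}}{2}$ ($E = \frac{1}{\sqrt{-2 + 4}} = \frac{1}{\sqrt{2}} = \frac{\sqrt{2}}{2} \approx 0.70711$)
$s = - 112 \sqrt{2}$ ($s = \frac{\frac{\sqrt{2}}{2} \left(-1792\right)}{8} = \frac{\left(-896\right) \sqrt{2}}{8} = - 112 \sqrt{2} \approx -158.39$)
$\left(\left(6403 - 19737\right) \left(7504 + 4169\right) + \left(10746 - -412\right)\right) \left(s + 7744\right) = \left(\left(6403 - 19737\right) \left(7504 + 4169\right) + \left(10746 - -412\right)\right) \left(- 112 \sqrt{2} + 7744\right) = \left(\left(-13334\right) 11673 + \left(10746 + 412\right)\right) \left(7744 - 112 \sqrt{2}\right) = \left(-155647782 + 11158\right) \left(7744 - 112 \sqrt{2}\right) = - 155636624 \left(7744 - 112 \sqrt{2}\right) = -1205250016256 + 17431301888 \sqrt{2}$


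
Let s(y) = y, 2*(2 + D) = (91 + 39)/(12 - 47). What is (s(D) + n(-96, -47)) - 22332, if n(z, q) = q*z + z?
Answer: -125439/7 ≈ -17920.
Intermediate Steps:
n(z, q) = z + q*z
D = -27/7 (D = -2 + ((91 + 39)/(12 - 47))/2 = -2 + (130/(-35))/2 = -2 + (130*(-1/35))/2 = -2 + (½)*(-26/7) = -2 - 13/7 = -27/7 ≈ -3.8571)
(s(D) + n(-96, -47)) - 22332 = (-27/7 - 96*(1 - 47)) - 22332 = (-27/7 - 96*(-46)) - 22332 = (-27/7 + 4416) - 22332 = 30885/7 - 22332 = -125439/7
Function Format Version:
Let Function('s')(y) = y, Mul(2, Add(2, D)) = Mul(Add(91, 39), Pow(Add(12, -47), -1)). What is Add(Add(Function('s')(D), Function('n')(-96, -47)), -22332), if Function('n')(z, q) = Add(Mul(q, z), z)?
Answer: Rational(-125439, 7) ≈ -17920.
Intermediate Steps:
Function('n')(z, q) = Add(z, Mul(q, z))
D = Rational(-27, 7) (D = Add(-2, Mul(Rational(1, 2), Mul(Add(91, 39), Pow(Add(12, -47), -1)))) = Add(-2, Mul(Rational(1, 2), Mul(130, Pow(-35, -1)))) = Add(-2, Mul(Rational(1, 2), Mul(130, Rational(-1, 35)))) = Add(-2, Mul(Rational(1, 2), Rational(-26, 7))) = Add(-2, Rational(-13, 7)) = Rational(-27, 7) ≈ -3.8571)
Add(Add(Function('s')(D), Function('n')(-96, -47)), -22332) = Add(Add(Rational(-27, 7), Mul(-96, Add(1, -47))), -22332) = Add(Add(Rational(-27, 7), Mul(-96, -46)), -22332) = Add(Add(Rational(-27, 7), 4416), -22332) = Add(Rational(30885, 7), -22332) = Rational(-125439, 7)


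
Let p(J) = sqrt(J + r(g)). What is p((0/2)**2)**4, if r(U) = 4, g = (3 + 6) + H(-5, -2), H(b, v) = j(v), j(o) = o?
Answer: 16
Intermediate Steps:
H(b, v) = v
g = 7 (g = (3 + 6) - 2 = 9 - 2 = 7)
p(J) = sqrt(4 + J) (p(J) = sqrt(J + 4) = sqrt(4 + J))
p((0/2)**2)**4 = (sqrt(4 + (0/2)**2))**4 = (sqrt(4 + (0*(1/2))**2))**4 = (sqrt(4 + 0**2))**4 = (sqrt(4 + 0))**4 = (sqrt(4))**4 = 2**4 = 16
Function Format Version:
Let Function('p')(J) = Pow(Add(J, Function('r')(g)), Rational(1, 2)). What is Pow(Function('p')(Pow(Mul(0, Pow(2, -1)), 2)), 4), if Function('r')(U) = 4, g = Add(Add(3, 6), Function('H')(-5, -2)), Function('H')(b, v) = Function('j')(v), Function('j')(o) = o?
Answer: 16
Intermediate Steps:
Function('H')(b, v) = v
g = 7 (g = Add(Add(3, 6), -2) = Add(9, -2) = 7)
Function('p')(J) = Pow(Add(4, J), Rational(1, 2)) (Function('p')(J) = Pow(Add(J, 4), Rational(1, 2)) = Pow(Add(4, J), Rational(1, 2)))
Pow(Function('p')(Pow(Mul(0, Pow(2, -1)), 2)), 4) = Pow(Pow(Add(4, Pow(Mul(0, Pow(2, -1)), 2)), Rational(1, 2)), 4) = Pow(Pow(Add(4, Pow(Mul(0, Rational(1, 2)), 2)), Rational(1, 2)), 4) = Pow(Pow(Add(4, Pow(0, 2)), Rational(1, 2)), 4) = Pow(Pow(Add(4, 0), Rational(1, 2)), 4) = Pow(Pow(4, Rational(1, 2)), 4) = Pow(2, 4) = 16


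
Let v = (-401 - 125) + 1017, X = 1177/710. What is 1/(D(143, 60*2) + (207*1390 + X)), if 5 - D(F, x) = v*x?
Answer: 710/162459827 ≈ 4.3703e-6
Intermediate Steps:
X = 1177/710 (X = 1177*(1/710) = 1177/710 ≈ 1.6577)
v = 491 (v = -526 + 1017 = 491)
D(F, x) = 5 - 491*x
1/(D(143, 60*2) + (207*1390 + X)) = 1/((5 - 29460*2) + (207*1390 + 1177/710)) = 1/((5 - 491*120) + (287730 + 1177/710)) = 1/((5 - 58920) + 204289477/710) = 1/(-58915 + 204289477/710) = 1/(162459827/710) = 710/162459827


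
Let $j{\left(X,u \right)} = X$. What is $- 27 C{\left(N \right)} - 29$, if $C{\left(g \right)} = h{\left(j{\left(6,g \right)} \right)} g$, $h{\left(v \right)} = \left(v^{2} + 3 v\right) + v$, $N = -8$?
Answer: $12931$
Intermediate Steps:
$h{\left(v \right)} = v^{2} + 4 v$
$C{\left(g \right)} = 60 g$ ($C{\left(g \right)} = 6 \left(4 + 6\right) g = 6 \cdot 10 g = 60 g$)
$- 27 C{\left(N \right)} - 29 = - 27 \cdot 60 \left(-8\right) - 29 = \left(-27\right) \left(-480\right) + \left(-64 + 35\right) = 12960 - 29 = 12931$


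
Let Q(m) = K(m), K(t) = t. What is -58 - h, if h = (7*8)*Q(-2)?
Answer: 54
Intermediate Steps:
Q(m) = m
h = -112 (h = (7*8)*(-2) = 56*(-2) = -112)
-58 - h = -58 - 1*(-112) = -58 + 112 = 54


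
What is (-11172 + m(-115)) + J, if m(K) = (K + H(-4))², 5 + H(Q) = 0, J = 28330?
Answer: 31558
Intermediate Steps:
H(Q) = -5 (H(Q) = -5 + 0 = -5)
m(K) = (-5 + K)² (m(K) = (K - 5)² = (-5 + K)²)
(-11172 + m(-115)) + J = (-11172 + (-5 - 115)²) + 28330 = (-11172 + (-120)²) + 28330 = (-11172 + 14400) + 28330 = 3228 + 28330 = 31558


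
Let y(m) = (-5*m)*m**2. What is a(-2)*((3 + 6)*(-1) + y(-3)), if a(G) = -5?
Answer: -630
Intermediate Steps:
y(m) = -5*m**3
a(-2)*((3 + 6)*(-1) + y(-3)) = -5*((3 + 6)*(-1) - 5*(-3)**3) = -5*(9*(-1) - 5*(-27)) = -5*(-9 + 135) = -5*126 = -630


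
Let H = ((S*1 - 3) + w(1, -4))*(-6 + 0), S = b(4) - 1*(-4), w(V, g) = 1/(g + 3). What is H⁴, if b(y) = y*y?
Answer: 84934656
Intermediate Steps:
b(y) = y²
w(V, g) = 1/(3 + g)
S = 20 (S = 4² - 1*(-4) = 16 + 4 = 20)
H = -96 (H = ((20*1 - 3) + 1/(3 - 4))*(-6 + 0) = ((20 - 3) + 1/(-1))*(-6) = (17 - 1)*(-6) = 16*(-6) = -96)
H⁴ = (-96)⁴ = 84934656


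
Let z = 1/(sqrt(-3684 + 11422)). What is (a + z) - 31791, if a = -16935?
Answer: -48726 + sqrt(7738)/7738 ≈ -48726.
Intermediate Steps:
z = sqrt(7738)/7738 (z = 1/(sqrt(7738)) = sqrt(7738)/7738 ≈ 0.011368)
(a + z) - 31791 = (-16935 + sqrt(7738)/7738) - 31791 = -48726 + sqrt(7738)/7738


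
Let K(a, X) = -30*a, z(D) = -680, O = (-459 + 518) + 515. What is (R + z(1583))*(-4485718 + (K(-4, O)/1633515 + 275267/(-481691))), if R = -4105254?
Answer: 138021374096611915763874/7493804513 ≈ 1.8418e+13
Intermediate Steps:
O = 574 (O = 59 + 515 = 574)
(R + z(1583))*(-4485718 + (K(-4, O)/1633515 + 275267/(-481691))) = (-4105254 - 680)*(-4485718 + (-30*(-4)/1633515 + 275267/(-481691))) = -4105934*(-4485718 + (120*(1/1633515) + 275267*(-1/481691))) = -4105934*(-4485718 + (8/108901 - 275267/481691)) = -4105934*(-4485718 - 29972998039/52456631591) = -4105934*(-235305686520115377/52456631591) = 138021374096611915763874/7493804513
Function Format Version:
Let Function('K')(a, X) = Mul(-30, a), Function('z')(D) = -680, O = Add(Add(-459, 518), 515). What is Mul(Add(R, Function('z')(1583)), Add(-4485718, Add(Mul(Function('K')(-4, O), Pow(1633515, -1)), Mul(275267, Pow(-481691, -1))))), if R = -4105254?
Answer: Rational(138021374096611915763874, 7493804513) ≈ 1.8418e+13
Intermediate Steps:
O = 574 (O = Add(59, 515) = 574)
Mul(Add(R, Function('z')(1583)), Add(-4485718, Add(Mul(Function('K')(-4, O), Pow(1633515, -1)), Mul(275267, Pow(-481691, -1))))) = Mul(Add(-4105254, -680), Add(-4485718, Add(Mul(Mul(-30, -4), Pow(1633515, -1)), Mul(275267, Pow(-481691, -1))))) = Mul(-4105934, Add(-4485718, Add(Mul(120, Rational(1, 1633515)), Mul(275267, Rational(-1, 481691))))) = Mul(-4105934, Add(-4485718, Add(Rational(8, 108901), Rational(-275267, 481691)))) = Mul(-4105934, Add(-4485718, Rational(-29972998039, 52456631591))) = Mul(-4105934, Rational(-235305686520115377, 52456631591)) = Rational(138021374096611915763874, 7493804513)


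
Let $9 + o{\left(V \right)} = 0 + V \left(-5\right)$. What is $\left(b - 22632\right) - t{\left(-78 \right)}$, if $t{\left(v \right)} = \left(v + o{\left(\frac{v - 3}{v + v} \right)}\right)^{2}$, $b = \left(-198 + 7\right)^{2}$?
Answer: $\frac{15741415}{2704} \approx 5821.5$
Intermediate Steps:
$o{\left(V \right)} = -9 - 5 V$ ($o{\left(V \right)} = -9 + \left(0 + V \left(-5\right)\right) = -9 + \left(0 - 5 V\right) = -9 - 5 V$)
$b = 36481$ ($b = \left(-191\right)^{2} = 36481$)
$t{\left(v \right)} = \left(-9 + v - \frac{5 \left(-3 + v\right)}{2 v}\right)^{2}$ ($t{\left(v \right)} = \left(v - \left(9 + 5 \frac{v - 3}{v + v}\right)\right)^{2} = \left(v - \left(9 + 5 \frac{-3 + v}{2 v}\right)\right)^{2} = \left(v - \left(9 + \frac{5 \left(-3 + v\right)}{2 v}\right)\right)^{2} = \left(-9 + v - \frac{5 \left(-3 + v\right)}{2 v}\right)^{2}$)
$\left(b - 22632\right) - t{\left(-78 \right)} = \left(36481 - 22632\right) - \frac{\left(-15 - 2 \left(-78\right)^{2} + 23 \left(-78\right)\right)^{2}}{4 \cdot 6084} = 13849 - \frac{1}{4} \cdot \frac{1}{6084} \left(-15 - 12168 - 1794\right)^{2} = 13849 - \frac{1}{4} \cdot \frac{1}{6084} \left(-13977\right)^{2} = 13849 - \frac{1}{4} \cdot \frac{1}{6084} \cdot 195356529 = 13849 - \frac{21706281}{2704} = \frac{15741415}{2704}$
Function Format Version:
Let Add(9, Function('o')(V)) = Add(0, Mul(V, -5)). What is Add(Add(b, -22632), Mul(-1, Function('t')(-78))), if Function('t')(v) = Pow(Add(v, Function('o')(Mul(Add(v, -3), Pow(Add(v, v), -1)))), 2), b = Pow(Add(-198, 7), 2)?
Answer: Rational(15741415, 2704) ≈ 5821.5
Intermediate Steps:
Function('o')(V) = Add(-9, Mul(-5, V)) (Function('o')(V) = Add(-9, Add(0, Mul(V, -5))) = Add(-9, Add(0, Mul(-5, V))) = Add(-9, Mul(-5, V)))
b = 36481 (b = Pow(-191, 2) = 36481)
Function('t')(v) = Pow(Add(-9, v, Mul(Rational(-5, 2), Pow(v, -1), Add(-3, v))), 2) (Function('t')(v) = Pow(Add(v, Add(-9, Mul(-5, Mul(Add(v, -3), Pow(Add(v, v), -1))))), 2) = Pow(Add(v, Add(-9, Mul(-5, Mul(Add(-3, v), Pow(Mul(2, v), -1))))), 2) = Pow(Add(v, Add(-9, Mul(-5, Mul(Add(-3, v), Mul(Rational(1, 2), Pow(v, -1)))))), 2) = Pow(Add(v, Add(-9, Mul(-5, Mul(Rational(1, 2), Pow(v, -1), Add(-3, v))))), 2) = Pow(Add(v, Add(-9, Mul(Rational(-5, 2), Pow(v, -1), Add(-3, v)))), 2) = Pow(Add(-9, v, Mul(Rational(-5, 2), Pow(v, -1), Add(-3, v))), 2))
Add(Add(b, -22632), Mul(-1, Function('t')(-78))) = Add(Add(36481, -22632), Mul(-1, Mul(Rational(1, 4), Pow(-78, -2), Pow(Add(-15, Mul(-2, Pow(-78, 2)), Mul(23, -78)), 2)))) = Add(13849, Mul(-1, Mul(Rational(1, 4), Rational(1, 6084), Pow(Add(-15, Mul(-2, 6084), -1794), 2)))) = Add(13849, Mul(-1, Mul(Rational(1, 4), Rational(1, 6084), Pow(Add(-15, -12168, -1794), 2)))) = Add(13849, Mul(-1, Mul(Rational(1, 4), Rational(1, 6084), Pow(-13977, 2)))) = Add(13849, Mul(-1, Mul(Rational(1, 4), Rational(1, 6084), 195356529))) = Add(13849, Mul(-1, Rational(21706281, 2704))) = Add(13849, Rational(-21706281, 2704)) = Rational(15741415, 2704)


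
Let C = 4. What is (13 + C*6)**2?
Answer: 1369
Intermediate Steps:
(13 + C*6)**2 = (13 + 4*6)**2 = (13 + 24)**2 = 37**2 = 1369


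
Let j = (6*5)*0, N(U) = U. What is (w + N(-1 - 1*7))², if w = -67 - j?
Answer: 5625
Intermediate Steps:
j = 0 (j = 30*0 = 0)
w = -67 (w = -67 - 1*0 = -67 + 0 = -67)
(w + N(-1 - 1*7))² = (-67 + (-1 - 1*7))² = (-67 + (-1 - 7))² = (-67 - 8)² = (-75)² = 5625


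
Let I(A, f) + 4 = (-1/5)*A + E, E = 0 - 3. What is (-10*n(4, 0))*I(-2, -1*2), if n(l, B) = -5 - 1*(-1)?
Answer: -264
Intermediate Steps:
E = -3
n(l, B) = -4 (n(l, B) = -5 + 1 = -4)
I(A, f) = -7 - A/5 (I(A, f) = -4 + ((-1/5)*A - 3) = -4 + ((-1*⅕)*A - 3) = -4 + (-A/5 - 3) = -4 + (-3 - A/5) = -7 - A/5)
(-10*n(4, 0))*I(-2, -1*2) = (-10*(-4))*(-7 - ⅕*(-2)) = 40*(-7 + ⅖) = 40*(-33/5) = -264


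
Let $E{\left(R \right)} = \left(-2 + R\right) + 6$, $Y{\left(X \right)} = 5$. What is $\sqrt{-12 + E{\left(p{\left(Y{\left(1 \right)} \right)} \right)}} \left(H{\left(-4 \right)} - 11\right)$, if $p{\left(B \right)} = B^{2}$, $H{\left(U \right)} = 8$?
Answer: $- 3 \sqrt{17} \approx -12.369$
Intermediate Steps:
$E{\left(R \right)} = 4 + R$
$\sqrt{-12 + E{\left(p{\left(Y{\left(1 \right)} \right)} \right)}} \left(H{\left(-4 \right)} - 11\right) = \sqrt{-12 + \left(4 + 5^{2}\right)} \left(8 - 11\right) = \sqrt{-12 + \left(4 + 25\right)} \left(-3\right) = \sqrt{-12 + 29} \left(-3\right) = \sqrt{17} \left(-3\right) = - 3 \sqrt{17}$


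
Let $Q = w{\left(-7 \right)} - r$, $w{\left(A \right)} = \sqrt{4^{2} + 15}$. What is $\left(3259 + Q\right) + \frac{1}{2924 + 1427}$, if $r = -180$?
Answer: $\frac{14963090}{4351} + \sqrt{31} \approx 3444.6$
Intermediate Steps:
$w{\left(A \right)} = \sqrt{31}$ ($w{\left(A \right)} = \sqrt{16 + 15} = \sqrt{31}$)
$Q = 180 + \sqrt{31}$ ($Q = \sqrt{31} - -180 = \sqrt{31} + 180 = 180 + \sqrt{31} \approx 185.57$)
$\left(3259 + Q\right) + \frac{1}{2924 + 1427} = \left(3259 + \left(180 + \sqrt{31}\right)\right) + \frac{1}{2924 + 1427} = \left(3439 + \sqrt{31}\right) + \frac{1}{4351} = \frac{14963090}{4351} + \sqrt{31}$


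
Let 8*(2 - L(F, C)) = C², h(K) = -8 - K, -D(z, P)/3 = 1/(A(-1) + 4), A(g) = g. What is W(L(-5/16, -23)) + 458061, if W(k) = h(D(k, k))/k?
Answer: 234985349/513 ≈ 4.5806e+5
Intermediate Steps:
D(z, P) = -1 (D(z, P) = -3/(-1 + 4) = -3/3 = -3*⅓ = -1)
L(F, C) = 2 - C²/8
W(k) = -7/k (W(k) = (-8 - 1*(-1))/k = (-8 + 1)/k = -7/k)
W(L(-5/16, -23)) + 458061 = -7/(2 - ⅛*(-23)²) + 458061 = -7/(2 - ⅛*529) + 458061 = -7/(2 - 529/8) + 458061 = -7/(-513/8) + 458061 = -7*(-8/513) + 458061 = 56/513 + 458061 = 234985349/513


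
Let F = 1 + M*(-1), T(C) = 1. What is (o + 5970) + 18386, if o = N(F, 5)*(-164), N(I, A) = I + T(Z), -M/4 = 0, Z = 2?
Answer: 24028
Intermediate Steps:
M = 0 (M = -4*0 = 0)
F = 1 (F = 1 + 0*(-1) = 1 + 0 = 1)
N(I, A) = 1 + I (N(I, A) = I + 1 = 1 + I)
o = -328 (o = (1 + 1)*(-164) = 2*(-164) = -328)
(o + 5970) + 18386 = (-328 + 5970) + 18386 = 5642 + 18386 = 24028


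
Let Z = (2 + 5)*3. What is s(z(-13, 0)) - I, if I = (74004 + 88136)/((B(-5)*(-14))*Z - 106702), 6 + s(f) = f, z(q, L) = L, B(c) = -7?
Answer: -116431/26161 ≈ -4.4506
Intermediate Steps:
Z = 21 (Z = 7*3 = 21)
s(f) = -6 + f
I = -40535/26161 (I = (74004 + 88136)/(-7*(-14)*21 - 106702) = 162140/(98*21 - 106702) = 162140/(2058 - 106702) = 162140/(-104644) = 162140*(-1/104644) = -40535/26161 ≈ -1.5494)
s(z(-13, 0)) - I = (-6 + 0) - 1*(-40535/26161) = -6 + 40535/26161 = -116431/26161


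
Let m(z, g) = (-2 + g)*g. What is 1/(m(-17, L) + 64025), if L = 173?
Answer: 1/93608 ≈ 1.0683e-5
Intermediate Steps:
m(z, g) = g*(-2 + g)
1/(m(-17, L) + 64025) = 1/(173*(-2 + 173) + 64025) = 1/(173*171 + 64025) = 1/(29583 + 64025) = 1/93608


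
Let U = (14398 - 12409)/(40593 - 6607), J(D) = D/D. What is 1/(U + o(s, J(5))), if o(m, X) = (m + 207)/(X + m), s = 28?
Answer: 985594/8044391 ≈ 0.12252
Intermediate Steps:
J(D) = 1
U = 1989/33986 ≈ 0.058524
o(m, X) = (207 + m)/(X + m)
1/(U + o(s, J(5))) = 1/(1989/33986 + (207 + 28)/(1 + 28)) = 1/(1989/33986 + 235/29) = 1/(8044391/985594) = 985594/8044391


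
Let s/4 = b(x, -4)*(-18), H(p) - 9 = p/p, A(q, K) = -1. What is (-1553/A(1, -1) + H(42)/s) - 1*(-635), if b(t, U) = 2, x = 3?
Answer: 157531/72 ≈ 2187.9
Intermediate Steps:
H(p) = 10 (H(p) = 9 + p/p = 9 + 1 = 10)
s = -144 (s = 4*(2*(-18)) = 4*(-36) = -144)
(-1553/A(1, -1) + H(42)/s) - 1*(-635) = (-1553/(-1) + 10/(-144)) - 1*(-635) = (-1553*(-1) + 10*(-1/144)) + 635 = (1553 - 5/72) + 635 = 111811/72 + 635 = 157531/72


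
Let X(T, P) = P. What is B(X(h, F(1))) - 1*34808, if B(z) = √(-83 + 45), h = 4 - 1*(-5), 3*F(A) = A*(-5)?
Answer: -34808 + I*√38 ≈ -34808.0 + 6.1644*I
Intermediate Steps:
F(A) = -5*A/3 (F(A) = (A*(-5))/3 = (-5*A)/3 = -5*A/3)
h = 9 (h = 4 + 5 = 9)
B(z) = I*√38 (B(z) = √(-38) = I*√38)
B(X(h, F(1))) - 1*34808 = I*√38 - 1*34808 = I*√38 - 34808 = -34808 + I*√38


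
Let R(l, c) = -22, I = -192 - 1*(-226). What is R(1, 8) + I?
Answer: 12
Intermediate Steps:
I = 34 (I = -192 + 226 = 34)
R(1, 8) + I = -22 + 34 = 12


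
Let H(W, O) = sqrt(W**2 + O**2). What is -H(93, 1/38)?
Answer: -sqrt(12489157)/38 ≈ -93.000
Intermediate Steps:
H(W, O) = sqrt(O**2 + W**2)
-H(93, 1/38) = -sqrt((1/38)**2 + 93**2) = -sqrt((1/38)**2 + 8649) = -sqrt(1/1444 + 8649) = -sqrt(12489157/1444) = -sqrt(12489157)/38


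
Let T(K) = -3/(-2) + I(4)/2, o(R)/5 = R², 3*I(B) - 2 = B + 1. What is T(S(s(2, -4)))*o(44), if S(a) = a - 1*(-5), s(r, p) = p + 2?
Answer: 77440/3 ≈ 25813.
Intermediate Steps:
I(B) = 1 + B/3 (I(B) = ⅔ + (B + 1)/3 = ⅔ + (1 + B)/3 = ⅔ + (⅓ + B/3) = 1 + B/3)
o(R) = 5*R²
s(r, p) = 2 + p
S(a) = 5 + a (S(a) = a + 5 = 5 + a)
T(K) = 8/3 (T(K) = -3/(-2) + (1 + (⅓)*4)/2 = -3*(-½) + (1 + 4/3)*(½) = 3/2 + (7/3)*(½) = 3/2 + 7/6 = 8/3)
T(S(s(2, -4)))*o(44) = 8*(5*44²)/3 = 8*(5*1936)/3 = (8/3)*9680 = 77440/3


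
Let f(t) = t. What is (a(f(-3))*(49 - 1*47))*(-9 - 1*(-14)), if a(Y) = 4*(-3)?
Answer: -120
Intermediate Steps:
a(Y) = -12
(a(f(-3))*(49 - 1*47))*(-9 - 1*(-14)) = (-12*(49 - 1*47))*(-9 - 1*(-14)) = (-12*(49 - 47))*(-9 + 14) = -12*2*5 = -24*5 = -120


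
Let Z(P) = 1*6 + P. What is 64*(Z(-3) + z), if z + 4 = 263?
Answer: 16768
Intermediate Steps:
z = 259 (z = -4 + 263 = 259)
Z(P) = 6 + P
64*(Z(-3) + z) = 64*((6 - 3) + 259) = 64*(3 + 259) = 64*262 = 16768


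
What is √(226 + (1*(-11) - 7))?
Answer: 4*√13 ≈ 14.422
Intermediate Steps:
√(226 + (1*(-11) - 7)) = √(226 + (-11 - 7)) = √(226 - 18) = √208 = 4*√13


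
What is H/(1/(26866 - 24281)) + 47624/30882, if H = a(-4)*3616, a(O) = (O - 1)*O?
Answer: 2886651739012/15441 ≈ 1.8695e+8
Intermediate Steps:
a(O) = O*(-1 + O) (a(O) = (-1 + O)*O = O*(-1 + O))
H = 72320 (H = -4*(-1 - 4)*3616 = -4*(-5)*3616 = 20*3616 = 72320)
H/(1/(26866 - 24281)) + 47624/30882 = 72320/(1/(26866 - 24281)) + 47624/30882 = 72320/(1/2585) + 47624*(1/30882) = 72320/(1/2585) + 23812/15441 = 72320*2585 + 23812/15441 = 186947200 + 23812/15441 = 2886651739012/15441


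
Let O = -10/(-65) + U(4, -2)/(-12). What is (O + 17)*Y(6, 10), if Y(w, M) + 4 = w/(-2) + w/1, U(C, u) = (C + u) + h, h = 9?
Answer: -2533/156 ≈ -16.237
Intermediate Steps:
U(C, u) = 9 + C + u (U(C, u) = (C + u) + 9 = 9 + C + u)
O = -119/156 (O = -10/(-65) + (9 + 4 - 2)/(-12) = -10*(-1/65) + 11*(-1/12) = 2/13 - 11/12 = -119/156 ≈ -0.76282)
Y(w, M) = -4 + w/2 (Y(w, M) = -4 + (w/(-2) + w/1) = -4 + (w*(-1/2) + w*1) = -4 + (-w/2 + w) = -4 + w/2)
(O + 17)*Y(6, 10) = (-119/156 + 17)*(-4 + (1/2)*6) = 2533*(-4 + 3)/156 = (2533/156)*(-1) = -2533/156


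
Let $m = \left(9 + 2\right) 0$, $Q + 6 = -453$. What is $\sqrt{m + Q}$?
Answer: $3 i \sqrt{51} \approx 21.424 i$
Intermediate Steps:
$Q = -459$ ($Q = -6 - 453 = -459$)
$m = 0$ ($m = 11 \cdot 0 = 0$)
$\sqrt{m + Q} = \sqrt{0 - 459} = \sqrt{-459} = 3 i \sqrt{51}$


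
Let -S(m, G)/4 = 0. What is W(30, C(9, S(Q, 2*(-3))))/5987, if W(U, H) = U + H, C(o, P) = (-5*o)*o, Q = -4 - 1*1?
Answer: -375/5987 ≈ -0.062636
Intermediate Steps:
Q = -5 (Q = -4 - 1 = -5)
S(m, G) = 0 (S(m, G) = -4*0 = 0)
C(o, P) = -5*o**2
W(U, H) = H + U
W(30, C(9, S(Q, 2*(-3))))/5987 = (-5*9**2 + 30)/5987 = (-5*81 + 30)*(1/5987) = (-405 + 30)*(1/5987) = -375*1/5987 = -375/5987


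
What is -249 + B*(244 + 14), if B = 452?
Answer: 116367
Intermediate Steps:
-249 + B*(244 + 14) = -249 + 452*(244 + 14) = -249 + 452*258 = -249 + 116616 = 116367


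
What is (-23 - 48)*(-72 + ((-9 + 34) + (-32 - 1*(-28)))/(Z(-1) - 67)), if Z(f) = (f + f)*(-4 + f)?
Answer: 97625/19 ≈ 5138.2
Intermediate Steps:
Z(f) = 2*f*(-4 + f) (Z(f) = (2*f)*(-4 + f) = 2*f*(-4 + f))
(-23 - 48)*(-72 + ((-9 + 34) + (-32 - 1*(-28)))/(Z(-1) - 67)) = (-23 - 48)*(-72 + ((-9 + 34) + (-32 - 1*(-28)))/(2*(-1)*(-4 - 1) - 67)) = -71*(-72 + (25 + (-32 + 28))/(2*(-1)*(-5) - 67)) = -71*(-72 + (25 - 4)/(10 - 67)) = -71*(-72 + 21/(-57)) = -71*(-72 + 21*(-1/57)) = -71*(-72 - 7/19) = -71*(-1375/19) = 97625/19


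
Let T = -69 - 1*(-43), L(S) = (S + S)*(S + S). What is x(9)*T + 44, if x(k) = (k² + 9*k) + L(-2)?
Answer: -4584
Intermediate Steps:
L(S) = 4*S² (L(S) = (2*S)*(2*S) = 4*S²)
T = -26 (T = -69 + 43 = -26)
x(k) = 16 + k² + 9*k (x(k) = (k² + 9*k) + 4*(-2)² = (k² + 9*k) + 4*4 = (k² + 9*k) + 16 = 16 + k² + 9*k)
x(9)*T + 44 = (16 + 9² + 9*9)*(-26) + 44 = (16 + 81 + 81)*(-26) + 44 = 178*(-26) + 44 = -4628 + 44 = -4584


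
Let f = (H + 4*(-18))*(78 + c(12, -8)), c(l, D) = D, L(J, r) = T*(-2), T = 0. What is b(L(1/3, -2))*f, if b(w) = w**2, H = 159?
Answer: 0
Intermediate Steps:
L(J, r) = 0 (L(J, r) = 0*(-2) = 0)
f = 6090 (f = (159 + 4*(-18))*(78 - 8) = (159 - 72)*70 = 87*70 = 6090)
b(L(1/3, -2))*f = 0**2*6090 = 0*6090 = 0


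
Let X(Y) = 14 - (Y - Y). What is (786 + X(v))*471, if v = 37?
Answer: 376800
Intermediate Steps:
X(Y) = 14 (X(Y) = 14 - 1*0 = 14 + 0 = 14)
(786 + X(v))*471 = (786 + 14)*471 = 800*471 = 376800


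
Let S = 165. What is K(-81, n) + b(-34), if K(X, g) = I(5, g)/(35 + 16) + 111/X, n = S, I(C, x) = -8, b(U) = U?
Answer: -16307/459 ≈ -35.527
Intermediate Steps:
n = 165
K(X, g) = -8/51 + 111/X (K(X, g) = -8/(35 + 16) + 111/X = -8/51 + 111/X)
K(-81, n) + b(-34) = (-8/51 + 111/(-81)) - 34 = (-8/51 + 111*(-1/81)) - 34 = (-8/51 - 37/27) - 34 = -701/459 - 34 = -16307/459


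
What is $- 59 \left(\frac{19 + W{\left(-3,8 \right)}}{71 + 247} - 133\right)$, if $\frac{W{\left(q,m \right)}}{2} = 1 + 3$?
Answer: $\frac{831251}{106} \approx 7842.0$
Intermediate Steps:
$W{\left(q,m \right)} = 8$ ($W{\left(q,m \right)} = 2 \left(1 + 3\right) = 2 \cdot 4 = 8$)
$- 59 \left(\frac{19 + W{\left(-3,8 \right)}}{71 + 247} - 133\right) = - 59 \left(\frac{19 + 8}{71 + 247} - 133\right) = - 59 \left(\frac{27}{318} - 133\right) = - 59 \left(27 \cdot \frac{1}{318} - 133\right) = - 59 \left(\frac{9}{106} - 133\right) = \left(-59\right) \left(- \frac{14089}{106}\right) = \frac{831251}{106}$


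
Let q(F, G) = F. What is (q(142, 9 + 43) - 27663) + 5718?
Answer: -21803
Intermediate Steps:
(q(142, 9 + 43) - 27663) + 5718 = (142 - 27663) + 5718 = -27521 + 5718 = -21803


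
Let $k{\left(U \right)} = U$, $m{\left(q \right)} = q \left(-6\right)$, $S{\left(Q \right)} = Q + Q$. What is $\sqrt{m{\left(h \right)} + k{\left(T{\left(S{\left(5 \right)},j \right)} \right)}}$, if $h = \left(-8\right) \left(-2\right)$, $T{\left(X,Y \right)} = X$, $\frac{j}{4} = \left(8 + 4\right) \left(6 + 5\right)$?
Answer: $i \sqrt{86} \approx 9.2736 i$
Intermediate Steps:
$j = 528$ ($j = 4 \left(8 + 4\right) \left(6 + 5\right) = 4 \cdot 12 \cdot 11 = 4 \cdot 132 = 528$)
$S{\left(Q \right)} = 2 Q$
$h = 16$
$m{\left(q \right)} = - 6 q$
$\sqrt{m{\left(h \right)} + k{\left(T{\left(S{\left(5 \right)},j \right)} \right)}} = \sqrt{\left(-6\right) 16 + 2 \cdot 5} = \sqrt{-96 + 10} = \sqrt{-86} = i \sqrt{86}$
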